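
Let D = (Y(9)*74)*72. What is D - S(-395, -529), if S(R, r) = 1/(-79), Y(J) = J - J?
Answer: 1/79 ≈ 0.012658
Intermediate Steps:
Y(J) = 0
S(R, r) = -1/79
D = 0 (D = (0*74)*72 = 0*72 = 0)
D - S(-395, -529) = 0 - 1*(-1/79) = 0 + 1/79 = 1/79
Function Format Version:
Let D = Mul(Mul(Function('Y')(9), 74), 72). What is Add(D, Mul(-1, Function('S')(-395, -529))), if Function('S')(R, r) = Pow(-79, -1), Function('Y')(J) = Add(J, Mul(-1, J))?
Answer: Rational(1, 79) ≈ 0.012658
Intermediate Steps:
Function('Y')(J) = 0
Function('S')(R, r) = Rational(-1, 79)
D = 0 (D = Mul(Mul(0, 74), 72) = Mul(0, 72) = 0)
Add(D, Mul(-1, Function('S')(-395, -529))) = Add(0, Mul(-1, Rational(-1, 79))) = Add(0, Rational(1, 79)) = Rational(1, 79)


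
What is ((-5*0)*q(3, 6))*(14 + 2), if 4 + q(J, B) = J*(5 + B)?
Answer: 0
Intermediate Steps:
q(J, B) = -4 + J*(5 + B)
((-5*0)*q(3, 6))*(14 + 2) = ((-5*0)*(-4 + 5*3 + 6*3))*(14 + 2) = (0*(-4 + 15 + 18))*16 = (0*29)*16 = 0*16 = 0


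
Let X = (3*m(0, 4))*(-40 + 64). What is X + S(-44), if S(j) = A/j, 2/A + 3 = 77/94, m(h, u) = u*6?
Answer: 3896687/2255 ≈ 1728.0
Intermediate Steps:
m(h, u) = 6*u
A = -188/205 (A = 2/(-3 + 77/94) = 2/(-205/94) = 2*(-94/205) = -188/205 ≈ -0.91707)
S(j) = -188/(205*j)
X = 1728 (X = (3*(6*4))*(-40 + 64) = (3*24)*24 = 72*24 = 1728)
X + S(-44) = 1728 - 188/205/(-44) = 1728 - 188/205*(-1/44) = 1728 + 47/2255 = 3896687/2255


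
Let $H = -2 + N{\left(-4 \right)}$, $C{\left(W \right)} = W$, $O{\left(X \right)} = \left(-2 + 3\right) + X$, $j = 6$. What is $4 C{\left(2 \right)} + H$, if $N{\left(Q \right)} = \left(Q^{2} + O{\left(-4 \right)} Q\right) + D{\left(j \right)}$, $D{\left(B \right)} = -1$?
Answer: $33$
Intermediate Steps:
$O{\left(X \right)} = 1 + X$
$N{\left(Q \right)} = -1 + Q^{2} - 3 Q$ ($N{\left(Q \right)} = \left(Q^{2} + \left(1 - 4\right) Q\right) - 1 = \left(Q^{2} - 3 Q\right) - 1 = -1 + Q^{2} - 3 Q$)
$H = 25$ ($H = -2 - \left(-11 - 16\right) = -2 + \left(-1 + 16 + 12\right) = -2 + 27 = 25$)
$4 C{\left(2 \right)} + H = 4 \cdot 2 + 25 = 8 + 25 = 33$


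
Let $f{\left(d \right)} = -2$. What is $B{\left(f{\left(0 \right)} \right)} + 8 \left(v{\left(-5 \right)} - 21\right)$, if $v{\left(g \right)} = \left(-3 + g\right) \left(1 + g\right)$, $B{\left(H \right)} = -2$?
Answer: $86$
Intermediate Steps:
$v{\left(g \right)} = \left(1 + g\right) \left(-3 + g\right)$
$B{\left(f{\left(0 \right)} \right)} + 8 \left(v{\left(-5 \right)} - 21\right) = -2 + 8 \left(\left(-3 + \left(-5\right)^{2} - -10\right) - 21\right) = -2 + 8 \left(\left(-3 + 25 + 10\right) - 21\right) = -2 + 8 \left(32 - 21\right) = -2 + 8 \cdot 11 = -2 + 88 = 86$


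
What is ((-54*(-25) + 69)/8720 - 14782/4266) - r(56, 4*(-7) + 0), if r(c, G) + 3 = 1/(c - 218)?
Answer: -16526099/55799280 ≈ -0.29617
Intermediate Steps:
r(c, G) = -3 + 1/(-218 + c) (r(c, G) = -3 + 1/(c - 218) = -3 + 1/(-218 + c))
((-54*(-25) + 69)/8720 - 14782/4266) - r(56, 4*(-7) + 0) = ((-54*(-25) + 69)/8720 - 14782/4266) - (655 - 3*56)/(-218 + 56) = ((1350 + 69)*(1/8720) - 14782*1/4266) - (655 - 168)/(-162) = (1419*(1/8720) - 7391/2133) - (-1)*487/162 = (1419/8720 - 7391/2133) - 1*(-487/162) = -61422793/18599760 + 487/162 = -16526099/55799280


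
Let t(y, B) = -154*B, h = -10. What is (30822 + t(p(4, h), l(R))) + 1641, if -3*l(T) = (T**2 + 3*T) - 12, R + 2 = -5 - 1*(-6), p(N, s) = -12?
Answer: 95233/3 ≈ 31744.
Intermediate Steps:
R = -1 (R = -2 + (-5 - 1*(-6)) = -2 + (-5 + 6) = -2 + 1 = -1)
l(T) = 4 - T - T**2/3 (l(T) = -((T**2 + 3*T) - 12)/3 = -(-12 + T**2 + 3*T)/3 = 4 - T - T**2/3)
(30822 + t(p(4, h), l(R))) + 1641 = (30822 - 154*(4 - 1*(-1) - 1/3*(-1)**2)) + 1641 = (30822 - 154*(4 + 1 - 1/3*1)) + 1641 = (30822 - 154*(4 + 1 - 1/3)) + 1641 = (30822 - 154*14/3) + 1641 = (30822 - 2156/3) + 1641 = 90310/3 + 1641 = 95233/3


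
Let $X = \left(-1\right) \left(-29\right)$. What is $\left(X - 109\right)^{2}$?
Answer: $6400$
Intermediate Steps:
$X = 29$
$\left(X - 109\right)^{2} = \left(29 - 109\right)^{2} = \left(-80\right)^{2} = 6400$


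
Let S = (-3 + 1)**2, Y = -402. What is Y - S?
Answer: -406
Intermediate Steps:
S = 4 (S = (-2)**2 = 4)
Y - S = -402 - 1*4 = -402 - 4 = -406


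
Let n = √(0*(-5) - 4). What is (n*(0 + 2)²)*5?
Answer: 40*I ≈ 40.0*I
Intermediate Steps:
n = 2*I (n = √(0 - 4) = √(-4) = 2*I ≈ 2.0*I)
(n*(0 + 2)²)*5 = ((2*I)*(0 + 2)²)*5 = ((2*I)*2²)*5 = ((2*I)*4)*5 = (8*I)*5 = 40*I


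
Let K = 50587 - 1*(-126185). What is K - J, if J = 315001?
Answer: -138229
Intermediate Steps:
K = 176772 (K = 50587 + 126185 = 176772)
K - J = 176772 - 1*315001 = 176772 - 315001 = -138229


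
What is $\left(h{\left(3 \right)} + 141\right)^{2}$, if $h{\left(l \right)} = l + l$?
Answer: $21609$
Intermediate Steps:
$h{\left(l \right)} = 2 l$
$\left(h{\left(3 \right)} + 141\right)^{2} = \left(2 \cdot 3 + 141\right)^{2} = \left(6 + 141\right)^{2} = 147^{2} = 21609$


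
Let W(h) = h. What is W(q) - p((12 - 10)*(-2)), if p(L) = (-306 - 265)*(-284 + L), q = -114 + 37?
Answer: -164525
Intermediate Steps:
q = -77
p(L) = 162164 - 571*L (p(L) = -571*(-284 + L) = 162164 - 571*L)
W(q) - p((12 - 10)*(-2)) = -77 - (162164 - 571*(12 - 10)*(-2)) = -77 - (162164 - 1142*(-2)) = -77 - (162164 - 571*(-4)) = -77 - (162164 + 2284) = -77 - 1*164448 = -77 - 164448 = -164525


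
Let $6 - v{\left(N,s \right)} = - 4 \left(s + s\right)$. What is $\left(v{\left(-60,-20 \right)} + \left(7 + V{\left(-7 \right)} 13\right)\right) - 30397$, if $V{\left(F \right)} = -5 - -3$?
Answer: $-30570$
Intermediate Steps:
$V{\left(F \right)} = -2$ ($V{\left(F \right)} = -5 + 3 = -2$)
$v{\left(N,s \right)} = 6 + 8 s$ ($v{\left(N,s \right)} = 6 - - 4 \left(s + s\right) = 6 - - 4 \cdot 2 s = 6 - - 8 s = 6 + 8 s$)
$\left(v{\left(-60,-20 \right)} + \left(7 + V{\left(-7 \right)} 13\right)\right) - 30397 = \left(\left(6 + 8 \left(-20\right)\right) + \left(7 - 26\right)\right) - 30397 = \left(\left(6 - 160\right) + \left(7 - 26\right)\right) - 30397 = \left(-154 - 19\right) - 30397 = -173 - 30397 = -30570$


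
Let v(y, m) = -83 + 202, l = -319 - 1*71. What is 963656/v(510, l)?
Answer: 963656/119 ≈ 8098.0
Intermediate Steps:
l = -390 (l = -319 - 71 = -390)
v(y, m) = 119
963656/v(510, l) = 963656/119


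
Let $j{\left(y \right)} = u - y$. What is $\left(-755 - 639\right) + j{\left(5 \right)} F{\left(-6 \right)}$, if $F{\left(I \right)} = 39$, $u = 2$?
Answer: $-1511$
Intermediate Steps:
$j{\left(y \right)} = 2 - y$
$\left(-755 - 639\right) + j{\left(5 \right)} F{\left(-6 \right)} = \left(-755 - 639\right) + \left(2 - 5\right) 39 = -1394 - 117 = -1511$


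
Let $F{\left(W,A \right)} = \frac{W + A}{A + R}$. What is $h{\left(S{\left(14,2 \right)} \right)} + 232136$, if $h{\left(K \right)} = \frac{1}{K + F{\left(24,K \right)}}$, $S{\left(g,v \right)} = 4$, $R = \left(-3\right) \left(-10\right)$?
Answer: $\frac{19035169}{82} \approx 2.3214 \cdot 10^{5}$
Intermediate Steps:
$R = 30$
$F{\left(W,A \right)} = \frac{A + W}{30 + A}$ ($F{\left(W,A \right)} = \frac{W + A}{A + 30} = \frac{A + W}{30 + A}$)
$h{\left(K \right)} = \frac{1}{K + \frac{24 + K}{30 + K}}$ ($h{\left(K \right)} = \frac{1}{K + \frac{K + 24}{30 + K}} = \frac{1}{K + \frac{24 + K}{30 + K}}$)
$h{\left(S{\left(14,2 \right)} \right)} + 232136 = \frac{30 + 4}{24 + 4 + 4 \left(30 + 4\right)} + 232136 = \frac{1}{24 + 4 + 4 \cdot 34} \cdot 34 + 232136 = \frac{1}{24 + 4 + 136} \cdot 34 + 232136 = \frac{1}{164} \cdot 34 + 232136 = \frac{17}{82} + 232136 = \frac{19035169}{82}$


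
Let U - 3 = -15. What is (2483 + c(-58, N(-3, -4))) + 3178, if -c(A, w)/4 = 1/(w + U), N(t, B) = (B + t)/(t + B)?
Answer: 62275/11 ≈ 5661.4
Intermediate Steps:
N(t, B) = 1 (N(t, B) = (B + t)/(B + t) = 1)
U = -12 (U = 3 - 15 = -12)
c(A, w) = -4/(-12 + w) (c(A, w) = -4/(w - 12) = -4/(-12 + w))
(2483 + c(-58, N(-3, -4))) + 3178 = (2483 - 4/(-12 + 1)) + 3178 = (2483 - 4/(-11)) + 3178 = (2483 - 4*(-1/11)) + 3178 = (2483 + 4/11) + 3178 = 27317/11 + 3178 = 62275/11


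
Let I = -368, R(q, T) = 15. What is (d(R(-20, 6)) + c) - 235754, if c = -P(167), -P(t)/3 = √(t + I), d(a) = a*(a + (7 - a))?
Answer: -235649 + 3*I*√201 ≈ -2.3565e+5 + 42.532*I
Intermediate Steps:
d(a) = 7*a (d(a) = a*7 = 7*a)
P(t) = -3*√(-368 + t) (P(t) = -3*√(t - 368) = -3*√(-368 + t))
c = 3*I*√201 (c = -(-3)*√(-368 + 167) = -(-3)*√(-201) = -(-3)*I*√201 = 3*I*√201 ≈ 42.532*I)
(d(R(-20, 6)) + c) - 235754 = (7*15 + 3*I*√201) - 235754 = (105 + 3*I*√201) - 235754 = -235649 + 3*I*√201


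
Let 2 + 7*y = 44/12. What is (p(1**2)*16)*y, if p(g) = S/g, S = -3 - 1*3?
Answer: -160/7 ≈ -22.857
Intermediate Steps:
S = -6 (S = -3 - 3 = -6)
y = 5/21 (y = -2/7 + (44/12)/7 = -2/7 + (44*(1/12))/7 = -2/7 + (1/7)*(11/3) = -2/7 + 11/21 = 5/21 ≈ 0.23810)
p(g) = -6/g
(p(1**2)*16)*y = (-6/(1**2)*16)*(5/21) = (-6/1*16)*(5/21) = (-6*1*16)*(5/21) = -6*16*(5/21) = -96*5/21 = -160/7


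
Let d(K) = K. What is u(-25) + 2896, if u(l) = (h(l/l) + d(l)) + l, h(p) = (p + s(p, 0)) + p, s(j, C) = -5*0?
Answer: 2848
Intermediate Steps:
s(j, C) = 0
h(p) = 2*p (h(p) = (p + 0) + p = p + p = 2*p)
u(l) = 2 + 2*l (u(l) = (2*(l/l) + l) + l = (2*1 + l) + l = (2 + l) + l = 2 + 2*l)
u(-25) + 2896 = (2 + 2*(-25)) + 2896 = (2 - 50) + 2896 = -48 + 2896 = 2848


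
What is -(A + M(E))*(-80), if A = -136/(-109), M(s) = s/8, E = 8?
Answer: 19600/109 ≈ 179.82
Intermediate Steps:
M(s) = s/8 (M(s) = s*(⅛) = s/8)
A = 136/109 (A = -136*(-1/109) = 136/109 ≈ 1.2477)
-(A + M(E))*(-80) = -(136/109 + (⅛)*8)*(-80) = -(136/109 + 1)*(-80) = -245*(-80)/109 = -1*(-19600/109) = 19600/109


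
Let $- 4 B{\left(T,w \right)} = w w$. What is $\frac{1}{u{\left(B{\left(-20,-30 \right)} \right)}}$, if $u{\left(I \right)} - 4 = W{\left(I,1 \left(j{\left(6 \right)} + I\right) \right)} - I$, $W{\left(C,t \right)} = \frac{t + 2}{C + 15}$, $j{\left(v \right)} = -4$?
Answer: $\frac{210}{48317} \approx 0.0043463$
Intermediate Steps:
$B{\left(T,w \right)} = - \frac{w^{2}}{4}$ ($B{\left(T,w \right)} = - \frac{w w}{4} = - \frac{w^{2}}{4}$)
$W{\left(C,t \right)} = \frac{2 + t}{15 + C}$
$u{\left(I \right)} = 4 - I + \frac{-2 + I}{15 + I}$ ($u{\left(I \right)} = 4 - \left(I - \frac{2 + 1 \left(-4 + I\right)}{15 + I}\right) = 4 - \left(I - \frac{2 + \left(-4 + I\right)}{15 + I}\right) = 4 - \left(I - \frac{-2 + I}{15 + I}\right) = 4 - I + \frac{-2 + I}{15 + I}$)
$\frac{1}{u{\left(B{\left(-20,-30 \right)} \right)}} = \frac{1}{\frac{1}{15 - \frac{\left(-30\right)^{2}}{4}} \left(58 - \left(- \frac{\left(-30\right)^{2}}{4}\right)^{2} - 10 \left(- \frac{\left(-30\right)^{2}}{4}\right)\right)} = \frac{1}{\frac{1}{15 - 225} \left(58 - \left(\left(- \frac{1}{4}\right) 900\right)^{2} - 10 \left(\left(- \frac{1}{4}\right) 900\right)\right)} = \frac{1}{\frac{1}{15 - 225} \left(58 - \left(-225\right)^{2} - -2250\right)} = \frac{1}{\frac{1}{-210} \left(58 - 50625 + 2250\right)} = \frac{1}{\left(- \frac{1}{210}\right) \left(58 - 50625 + 2250\right)} = \frac{1}{\left(- \frac{1}{210}\right) \left(-48317\right)} = \frac{1}{\frac{48317}{210}} = \frac{210}{48317}$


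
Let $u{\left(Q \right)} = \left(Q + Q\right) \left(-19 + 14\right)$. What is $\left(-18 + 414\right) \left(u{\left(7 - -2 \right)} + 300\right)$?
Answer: $83160$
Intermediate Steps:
$u{\left(Q \right)} = - 10 Q$ ($u{\left(Q \right)} = 2 Q \left(-5\right) = - 10 Q$)
$\left(-18 + 414\right) \left(u{\left(7 - -2 \right)} + 300\right) = \left(-18 + 414\right) \left(- 10 \left(7 - -2\right) + 300\right) = 396 \left(- 10 \left(7 + 2\right) + 300\right) = 396 \left(\left(-10\right) 9 + 300\right) = 396 \left(-90 + 300\right) = 396 \cdot 210 = 83160$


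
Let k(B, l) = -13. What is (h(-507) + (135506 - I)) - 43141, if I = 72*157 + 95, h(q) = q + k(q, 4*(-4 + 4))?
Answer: 80446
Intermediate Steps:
h(q) = -13 + q (h(q) = q - 13 = -13 + q)
I = 11399 (I = 11304 + 95 = 11399)
(h(-507) + (135506 - I)) - 43141 = ((-13 - 507) + (135506 - 1*11399)) - 43141 = (-520 + (135506 - 11399)) - 43141 = (-520 + 124107) - 43141 = 123587 - 43141 = 80446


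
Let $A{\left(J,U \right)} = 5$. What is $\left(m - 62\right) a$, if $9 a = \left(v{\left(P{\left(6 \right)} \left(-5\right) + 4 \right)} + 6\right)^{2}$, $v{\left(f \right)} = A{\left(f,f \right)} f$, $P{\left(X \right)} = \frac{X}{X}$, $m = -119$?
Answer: $- \frac{181}{9} \approx -20.111$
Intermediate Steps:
$P{\left(X \right)} = 1$
$v{\left(f \right)} = 5 f$
$a = \frac{1}{9}$ ($a = \frac{\left(5 \left(1 \left(-5\right) + 4\right) + 6\right)^{2}}{9} = \frac{\left(5 \left(-5 + 4\right) + 6\right)^{2}}{9} = \frac{\left(5 \left(-1\right) + 6\right)^{2}}{9} = \frac{\left(-5 + 6\right)^{2}}{9} = \frac{1^{2}}{9} = \frac{1}{9} \cdot 1 = \frac{1}{9} \approx 0.11111$)
$\left(m - 62\right) a = \left(-119 - 62\right) \frac{1}{9} = \left(-181\right) \frac{1}{9} = - \frac{181}{9}$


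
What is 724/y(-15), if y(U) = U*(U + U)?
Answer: 362/225 ≈ 1.6089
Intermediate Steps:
y(U) = 2*U**2 (y(U) = U*(2*U) = 2*U**2)
724/y(-15) = 724/((2*(-15)**2)) = 724/((2*225)) = 724/450 = 724*(1/450) = 362/225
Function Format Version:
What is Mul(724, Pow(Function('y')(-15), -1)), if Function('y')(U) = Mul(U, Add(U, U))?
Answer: Rational(362, 225) ≈ 1.6089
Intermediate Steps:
Function('y')(U) = Mul(2, Pow(U, 2)) (Function('y')(U) = Mul(U, Mul(2, U)) = Mul(2, Pow(U, 2)))
Mul(724, Pow(Function('y')(-15), -1)) = Mul(724, Pow(Mul(2, Pow(-15, 2)), -1)) = Mul(724, Pow(Mul(2, 225), -1)) = Mul(724, Pow(450, -1)) = Mul(724, Rational(1, 450)) = Rational(362, 225)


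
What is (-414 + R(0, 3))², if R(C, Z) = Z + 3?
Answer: 166464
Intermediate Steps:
R(C, Z) = 3 + Z
(-414 + R(0, 3))² = (-414 + (3 + 3))² = (-414 + 6)² = (-408)² = 166464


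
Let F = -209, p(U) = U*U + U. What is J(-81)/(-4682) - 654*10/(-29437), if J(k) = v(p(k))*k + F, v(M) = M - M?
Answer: 36772613/137824034 ≈ 0.26681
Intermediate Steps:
p(U) = U + U² (p(U) = U² + U = U + U²)
v(M) = 0
J(k) = -209 (J(k) = 0*k - 209 = 0 - 209 = -209)
J(-81)/(-4682) - 654*10/(-29437) = -209/(-4682) - 654*10/(-29437) = -209*(-1/4682) - 6540*(-1/29437) = 209/4682 + 6540/29437 = 36772613/137824034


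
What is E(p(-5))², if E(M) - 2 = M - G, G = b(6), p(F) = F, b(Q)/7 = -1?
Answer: 16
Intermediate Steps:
b(Q) = -7 (b(Q) = 7*(-1) = -7)
G = -7
E(M) = 9 + M (E(M) = 2 + (M - 1*(-7)) = 2 + (M + 7) = 2 + (7 + M) = 9 + M)
E(p(-5))² = (9 - 5)² = 4² = 16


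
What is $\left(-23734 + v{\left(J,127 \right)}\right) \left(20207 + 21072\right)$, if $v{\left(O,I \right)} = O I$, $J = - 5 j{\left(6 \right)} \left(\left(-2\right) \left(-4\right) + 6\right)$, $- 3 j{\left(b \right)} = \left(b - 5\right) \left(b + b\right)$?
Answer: $488165454$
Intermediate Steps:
$j{\left(b \right)} = - \frac{2 b \left(-5 + b\right)}{3}$ ($j{\left(b \right)} = - \frac{\left(b - 5\right) \left(b + b\right)}{3} = - \frac{\left(-5 + b\right) 2 b}{3} = - \frac{2 b \left(-5 + b\right)}{3}$)
$J = 280$ ($J = - 5 \cdot \frac{2}{3} \cdot 6 \left(5 - 6\right) \left(\left(-2\right) \left(-4\right) + 6\right) = - 5 \cdot \frac{2}{3} \cdot 6 \left(5 - 6\right) \left(8 + 6\right) = - 5 \cdot \frac{2}{3} \cdot 6 \left(-1\right) 14 = \left(-5\right) \left(-4\right) 14 = 20 \cdot 14 = 280$)
$v{\left(O,I \right)} = I O$
$\left(-23734 + v{\left(J,127 \right)}\right) \left(20207 + 21072\right) = \left(-23734 + 127 \cdot 280\right) \left(20207 + 21072\right) = \left(-23734 + 35560\right) 41279 = 11826 \cdot 41279 = 488165454$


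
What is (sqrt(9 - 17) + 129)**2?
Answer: 16633 + 516*I*sqrt(2) ≈ 16633.0 + 729.73*I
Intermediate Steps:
(sqrt(9 - 17) + 129)**2 = (sqrt(-8) + 129)**2 = (2*I*sqrt(2) + 129)**2 = (129 + 2*I*sqrt(2))**2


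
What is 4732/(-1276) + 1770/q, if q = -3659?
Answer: -4893227/1167221 ≈ -4.1922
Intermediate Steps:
4732/(-1276) + 1770/q = 4732/(-1276) + 1770/(-3659) = 4732*(-1/1276) + 1770*(-1/3659) = -1183/319 - 1770/3659 = -4893227/1167221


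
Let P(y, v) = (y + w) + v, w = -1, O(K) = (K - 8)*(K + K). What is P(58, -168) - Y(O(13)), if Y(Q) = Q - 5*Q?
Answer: 409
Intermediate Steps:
O(K) = 2*K*(-8 + K) (O(K) = (-8 + K)*(2*K) = 2*K*(-8 + K))
Y(Q) = -4*Q
P(y, v) = -1 + v + y (P(y, v) = (y - 1) + v = (-1 + y) + v = -1 + v + y)
P(58, -168) - Y(O(13)) = (-1 - 168 + 58) - (-4)*2*13*(-8 + 13) = -111 - (-4)*2*13*5 = -111 - (-4)*130 = -111 - 1*(-520) = -111 + 520 = 409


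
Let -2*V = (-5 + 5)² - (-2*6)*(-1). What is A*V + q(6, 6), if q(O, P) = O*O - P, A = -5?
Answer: 0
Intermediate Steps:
q(O, P) = O² - P
V = 6 (V = -((-5 + 5)² - (-2*6)*(-1))/2 = -(0² - (-12)*(-1))/2 = -(0 - 1*12)/2 = -(0 - 12)/2 = -½*(-12) = 6)
A*V + q(6, 6) = -5*6 + (6² - 1*6) = -30 + (36 - 6) = -30 + 30 = 0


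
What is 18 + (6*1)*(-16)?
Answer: -78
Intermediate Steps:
18 + (6*1)*(-16) = 18 + 6*(-16) = 18 - 96 = -78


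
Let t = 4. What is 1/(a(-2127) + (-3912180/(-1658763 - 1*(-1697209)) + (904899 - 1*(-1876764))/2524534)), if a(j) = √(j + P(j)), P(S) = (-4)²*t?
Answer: -237052303990129703632302/28719242180194463935048133 - 2355075204758464194724*I*√2063/28719242180194463935048133 ≈ -0.0082541 - 0.0037246*I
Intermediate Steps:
P(S) = 64 (P(S) = (-4)²*4 = 16*4 = 64)
a(j) = √(64 + j) (a(j) = √(j + 64) = √(64 + j))
1/(a(-2127) + (-3912180/(-1658763 - 1*(-1697209)) + (904899 - 1*(-1876764))/2524534)) = 1/(√(64 - 2127) + (-3912180/(-1658763 - 1*(-1697209)) + (904899 - 1*(-1876764))/2524534)) = 1/(√(-2063) + (-3912180/(-1658763 + 1697209) + (904899 + 1876764)*(1/2524534))) = 1/(I*√2063 + (-3912180/38446 + 2781663*(1/2524534))) = 1/(I*√2063 + (-3912180*1/38446 + 2781663/2524534)) = 1/(I*√2063 + (-1956090/19223 + 2781663/2524534)) = 1/(I*√2063 - 4884743804211/48529117082) = 1/(-4884743804211/48529117082 + I*√2063)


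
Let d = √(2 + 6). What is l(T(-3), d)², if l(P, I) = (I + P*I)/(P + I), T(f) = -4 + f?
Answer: 288/(7 - 2*√2)² ≈ 16.550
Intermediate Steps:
d = 2*√2 (d = √8 = 2*√2 ≈ 2.8284)
l(P, I) = (I + I*P)/(I + P)
l(T(-3), d)² = ((2*√2)*(1 + (-4 - 3))/(2*√2 + (-4 - 3)))² = ((2*√2)*(1 - 7)/(2*√2 - 7))² = ((2*√2)*(-6)/(-7 + 2*√2))² = (-12*√2/(-7 + 2*√2))² = 288/(-7 + 2*√2)²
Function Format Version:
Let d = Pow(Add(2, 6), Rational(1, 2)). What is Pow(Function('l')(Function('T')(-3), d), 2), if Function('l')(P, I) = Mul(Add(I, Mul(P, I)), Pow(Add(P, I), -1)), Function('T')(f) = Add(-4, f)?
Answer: Mul(288, Pow(Add(7, Mul(-2, Pow(2, Rational(1, 2)))), -2)) ≈ 16.550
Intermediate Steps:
d = Mul(2, Pow(2, Rational(1, 2))) (d = Pow(8, Rational(1, 2)) = Mul(2, Pow(2, Rational(1, 2))) ≈ 2.8284)
Function('l')(P, I) = Mul(Pow(Add(I, P), -1), Add(I, Mul(I, P))) (Function('l')(P, I) = Mul(Add(I, Mul(I, P)), Pow(Add(I, P), -1)) = Mul(Pow(Add(I, P), -1), Add(I, Mul(I, P))))
Pow(Function('l')(Function('T')(-3), d), 2) = Pow(Mul(Mul(2, Pow(2, Rational(1, 2))), Pow(Add(Mul(2, Pow(2, Rational(1, 2))), Add(-4, -3)), -1), Add(1, Add(-4, -3))), 2) = Pow(Mul(Mul(2, Pow(2, Rational(1, 2))), Pow(Add(Mul(2, Pow(2, Rational(1, 2))), -7), -1), Add(1, -7)), 2) = Pow(Mul(Mul(2, Pow(2, Rational(1, 2))), Pow(Add(-7, Mul(2, Pow(2, Rational(1, 2)))), -1), -6), 2) = Pow(Mul(-12, Pow(2, Rational(1, 2)), Pow(Add(-7, Mul(2, Pow(2, Rational(1, 2)))), -1)), 2) = Mul(288, Pow(Add(-7, Mul(2, Pow(2, Rational(1, 2)))), -2))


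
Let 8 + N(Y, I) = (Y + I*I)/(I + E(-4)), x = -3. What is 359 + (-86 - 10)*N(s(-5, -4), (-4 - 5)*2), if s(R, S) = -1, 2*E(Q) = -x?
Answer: 33069/11 ≈ 3006.3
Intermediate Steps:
E(Q) = 3/2 (E(Q) = (-1*(-3))/2 = (½)*3 = 3/2)
N(Y, I) = -8 + (Y + I²)/(3/2 + I) (N(Y, I) = -8 + (Y + I*I)/(I + 3/2) = -8 + (Y + I²)/(3/2 + I))
359 + (-86 - 10)*N(s(-5, -4), (-4 - 5)*2) = 359 + (-86 - 10)*(2*(-12 - 1 + ((-4 - 5)*2)² - 8*(-4 - 5)*2)/(3 + 2*((-4 - 5)*2))) = 359 - 192*(-12 - 1 + (-9*2)² - (-72)*2)/(3 + 2*(-9*2)) = 359 - 192*(-12 - 1 + (-18)² - 8*(-18))/(3 + 2*(-18)) = 359 - 192*(-12 - 1 + 324 + 144)/(3 - 36) = 359 - 192*455/(-33) = 359 - 192*(-1)*455/33 = 359 - 96*(-910/33) = 359 + 29120/11 = 33069/11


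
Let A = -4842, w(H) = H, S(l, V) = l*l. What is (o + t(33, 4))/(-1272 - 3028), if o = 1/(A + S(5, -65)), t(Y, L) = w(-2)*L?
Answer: 38537/20713100 ≈ 0.0018605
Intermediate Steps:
S(l, V) = l²
t(Y, L) = -2*L
o = -1/4817 (o = 1/(-4842 + 5²) = 1/(-4842 + 25) = 1/(-4817) = -1/4817 ≈ -0.00020760)
(o + t(33, 4))/(-1272 - 3028) = (-1/4817 - 2*4)/(-1272 - 3028) = (-1/4817 - 8)/(-4300) = -38537/4817*(-1/4300) = 38537/20713100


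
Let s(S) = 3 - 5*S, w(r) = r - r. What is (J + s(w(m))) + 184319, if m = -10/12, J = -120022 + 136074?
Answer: 200374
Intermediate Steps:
J = 16052
m = -5/6 (m = -10*1/12 = -5/6 ≈ -0.83333)
w(r) = 0
(J + s(w(m))) + 184319 = (16052 + (3 - 5*0)) + 184319 = (16052 + (3 + 0)) + 184319 = (16052 + 3) + 184319 = 16055 + 184319 = 200374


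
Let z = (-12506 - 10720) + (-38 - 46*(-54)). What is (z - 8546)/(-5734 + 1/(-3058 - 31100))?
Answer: 1001717508/195861973 ≈ 5.1144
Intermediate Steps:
z = -20780 (z = -23226 + (-38 + 2484) = -23226 + 2446 = -20780)
(z - 8546)/(-5734 + 1/(-3058 - 31100)) = (-20780 - 8546)/(-5734 + 1/(-3058 - 31100)) = -29326/(-5734 + 1/(-34158)) = -29326/(-5734 - 1/34158) = -29326/(-195861973/34158) = -29326*(-34158/195861973) = 1001717508/195861973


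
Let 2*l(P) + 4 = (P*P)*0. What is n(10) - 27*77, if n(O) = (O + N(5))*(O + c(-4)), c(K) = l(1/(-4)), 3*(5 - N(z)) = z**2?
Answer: -6077/3 ≈ -2025.7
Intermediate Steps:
N(z) = 5 - z**2/3
l(P) = -2 (l(P) = -2 + ((P*P)*0)/2 = -2 + (P**2*0)/2 = -2 + (1/2)*0 = -2 + 0 = -2)
c(K) = -2
n(O) = (-2 + O)*(-10/3 + O) (n(O) = (O + (5 - 1/3*5**2))*(O - 2) = (O + (5 - 1/3*25))*(-2 + O) = (O + (5 - 25/3))*(-2 + O) = (O - 10/3)*(-2 + O) = (-10/3 + O)*(-2 + O) = (-2 + O)*(-10/3 + O))
n(10) - 27*77 = (20/3 + 10**2 - 16/3*10) - 27*77 = (20/3 + 100 - 160/3) - 2079 = 160/3 - 2079 = -6077/3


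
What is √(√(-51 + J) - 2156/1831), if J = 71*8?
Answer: √(-3947636 + 3352561*√517)/1831 ≈ 4.6433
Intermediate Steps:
J = 568
√(√(-51 + J) - 2156/1831) = √(√(-51 + 568) - 2156/1831) = √(√517 - 2156*1/1831) = √(√517 - 2156/1831) = √(-2156/1831 + √517)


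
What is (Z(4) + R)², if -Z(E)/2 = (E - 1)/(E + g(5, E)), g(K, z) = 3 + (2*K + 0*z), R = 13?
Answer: 46225/289 ≈ 159.95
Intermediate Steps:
g(K, z) = 3 + 2*K (g(K, z) = 3 + (2*K + 0) = 3 + 2*K)
Z(E) = -2*(-1 + E)/(13 + E) (Z(E) = -2*(E - 1)/(E + (3 + 2*5)) = -2*(-1 + E)/(E + (3 + 10)) = -2*(-1 + E)/(E + 13) = -2*(-1 + E)/(13 + E))
(Z(4) + R)² = (2*(1 - 1*4)/(13 + 4) + 13)² = (2*(1 - 4)/17 + 13)² = (2*(1/17)*(-3) + 13)² = (-6/17 + 13)² = (215/17)² = 46225/289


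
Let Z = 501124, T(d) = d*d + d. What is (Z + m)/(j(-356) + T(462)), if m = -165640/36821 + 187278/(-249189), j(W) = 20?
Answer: 766326508228793/327142348240249 ≈ 2.3425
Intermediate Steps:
T(d) = d + d² (T(d) = d² + d = d + d²)
m = -16057143066/3058462723 (m = -165640*1/36821 + 187278*(-1/249189) = -165640/36821 - 62426/83063 = -16057143066/3058462723 ≈ -5.2501)
(Z + m)/(j(-356) + T(462)) = (501124 - 16057143066/3058462723)/(20 + 462*(1 + 462)) = 1532653016457586/(3058462723*(20 + 462*463)) = 1532653016457586/(3058462723*(20 + 213906)) = (1532653016457586/3058462723)/213926 = (1532653016457586/3058462723)*(1/213926) = 766326508228793/327142348240249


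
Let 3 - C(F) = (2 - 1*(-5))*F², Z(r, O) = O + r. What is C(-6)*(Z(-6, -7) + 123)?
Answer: -27390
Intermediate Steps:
C(F) = 3 - 7*F² (C(F) = 3 - (2 - 1*(-5))*F² = 3 - (2 + 5)*F² = 3 - 7*F²)
C(-6)*(Z(-6, -7) + 123) = (3 - 7*(-6)²)*((-7 - 6) + 123) = (3 - 7*36)*(-13 + 123) = (3 - 252)*110 = -249*110 = -27390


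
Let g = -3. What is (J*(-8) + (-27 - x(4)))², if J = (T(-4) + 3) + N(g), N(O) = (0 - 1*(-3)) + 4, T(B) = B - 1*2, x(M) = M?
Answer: 3969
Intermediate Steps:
T(B) = -2 + B (T(B) = B - 2 = -2 + B)
N(O) = 7 (N(O) = (0 + 3) + 4 = 3 + 4 = 7)
J = 4 (J = ((-2 - 4) + 3) + 7 = (-6 + 3) + 7 = -3 + 7 = 4)
(J*(-8) + (-27 - x(4)))² = (4*(-8) + (-27 - 1*4))² = (-32 + (-27 - 4))² = (-32 - 31)² = (-63)² = 3969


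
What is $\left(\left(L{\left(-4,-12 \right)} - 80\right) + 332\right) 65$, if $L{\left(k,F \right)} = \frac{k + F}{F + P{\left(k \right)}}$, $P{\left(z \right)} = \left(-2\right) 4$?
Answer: $16432$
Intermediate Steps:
$P{\left(z \right)} = -8$
$L{\left(k,F \right)} = \frac{F + k}{-8 + F}$ ($L{\left(k,F \right)} = \frac{k + F}{F - 8} = \frac{F + k}{-8 + F}$)
$\left(\left(L{\left(-4,-12 \right)} - 80\right) + 332\right) 65 = \left(\left(\frac{-12 - 4}{-8 - 12} - 80\right) + 332\right) 65 = \left(\left(\frac{1}{-20} \left(-16\right) - 80\right) + 332\right) 65 = \left(\left(\left(- \frac{1}{20}\right) \left(-16\right) - 80\right) + 332\right) 65 = \left(\left(\frac{4}{5} - 80\right) + 332\right) 65 = \left(- \frac{396}{5} + 332\right) 65 = \frac{1264}{5} \cdot 65 = 16432$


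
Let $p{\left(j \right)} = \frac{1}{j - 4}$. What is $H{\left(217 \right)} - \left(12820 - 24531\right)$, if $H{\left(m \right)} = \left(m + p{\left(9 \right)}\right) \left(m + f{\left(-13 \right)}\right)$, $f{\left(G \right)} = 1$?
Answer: $\frac{295303}{5} \approx 59061.0$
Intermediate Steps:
$p{\left(j \right)} = \frac{1}{-4 + j}$
$H{\left(m \right)} = \left(1 + m\right) \left(\frac{1}{5} + m\right)$ ($H{\left(m \right)} = \left(m + \frac{1}{-4 + 9}\right) \left(m + 1\right) = \left(m + \frac{1}{5}\right) \left(1 + m\right) = \left(\frac{1}{5} + m\right) \left(1 + m\right) = \left(1 + m\right) \left(\frac{1}{5} + m\right)$)
$H{\left(217 \right)} - \left(12820 - 24531\right) = \left(\frac{1}{5} + 217^{2} + \frac{6}{5} \cdot 217\right) - \left(12820 - 24531\right) = \left(\frac{1}{5} + 47089 + \frac{1302}{5}\right) - -11711 = \frac{236748}{5} + 11711 = \frac{295303}{5}$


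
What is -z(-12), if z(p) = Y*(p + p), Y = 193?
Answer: 4632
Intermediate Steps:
z(p) = 386*p (z(p) = 193*(p + p) = 193*(2*p) = 386*p)
-z(-12) = -386*(-12) = -1*(-4632) = 4632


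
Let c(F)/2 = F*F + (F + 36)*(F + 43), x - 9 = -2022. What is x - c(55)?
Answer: -25899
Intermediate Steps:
x = -2013 (x = 9 - 2022 = -2013)
c(F) = 2*F² + 2*(36 + F)*(43 + F) (c(F) = 2*(F*F + (F + 36)*(F + 43)) = 2*(F² + (36 + F)*(43 + F)) = 2*F² + 2*(36 + F)*(43 + F))
x - c(55) = -2013 - (3096 + 4*55² + 158*55) = -2013 - (3096 + 4*3025 + 8690) = -2013 - (3096 + 12100 + 8690) = -2013 - 1*23886 = -2013 - 23886 = -25899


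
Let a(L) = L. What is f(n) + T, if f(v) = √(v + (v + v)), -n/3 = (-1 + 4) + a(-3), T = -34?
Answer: -34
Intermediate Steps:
n = 0 (n = -3*((-1 + 4) - 3) = -3*(3 - 3) = -3*0 = 0)
f(v) = √3*√v (f(v) = √(v + 2*v) = √(3*v) = √3*√v)
f(n) + T = √3*√0 - 34 = √3*0 - 34 = 0 - 34 = -34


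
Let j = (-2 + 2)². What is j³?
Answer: 0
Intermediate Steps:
j = 0 (j = 0² = 0)
j³ = 0³ = 0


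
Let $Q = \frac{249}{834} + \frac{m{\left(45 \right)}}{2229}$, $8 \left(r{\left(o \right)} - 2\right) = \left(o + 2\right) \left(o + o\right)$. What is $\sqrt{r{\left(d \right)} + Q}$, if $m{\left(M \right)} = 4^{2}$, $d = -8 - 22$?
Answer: $\frac{\sqrt{81521368843938}}{619662} \approx 14.571$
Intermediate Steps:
$d = -30$ ($d = -8 - 22 = -30$)
$r{\left(o \right)} = 2 + \frac{o \left(2 + o\right)}{4}$ ($r{\left(o \right)} = 2 + \frac{\left(o + 2\right) \left(o + o\right)}{8} = 2 + \frac{\left(2 + o\right) 2 o}{8} = 2 + \frac{2 o \left(2 + o\right)}{8} = 2 + \frac{o \left(2 + o\right)}{4}$)
$m{\left(M \right)} = 16$
$Q = \frac{189455}{619662}$ ($Q = \frac{249}{834} + \frac{16}{2229} = 249 \cdot \frac{1}{834} + 16 \cdot \frac{1}{2229} = \frac{83}{278} + \frac{16}{2229} = \frac{189455}{619662} \approx 0.30574$)
$\sqrt{r{\left(d \right)} + Q} = \sqrt{\left(2 + \frac{1}{2} \left(-30\right) + \frac{\left(-30\right)^{2}}{4}\right) + \frac{189455}{619662}} = \sqrt{\left(2 - 15 + \frac{1}{4} \cdot 900\right) + \frac{189455}{619662}} = \sqrt{\left(2 - 15 + 225\right) + \frac{189455}{619662}} = \sqrt{212 + \frac{189455}{619662}} = \sqrt{\frac{131557799}{619662}} = \frac{\sqrt{81521368843938}}{619662}$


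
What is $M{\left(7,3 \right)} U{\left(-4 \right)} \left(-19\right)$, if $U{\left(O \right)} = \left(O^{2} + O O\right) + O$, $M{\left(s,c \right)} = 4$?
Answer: $-2128$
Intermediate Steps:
$U{\left(O \right)} = O + 2 O^{2}$ ($U{\left(O \right)} = \left(O^{2} + O^{2}\right) + O = 2 O^{2} + O = O + 2 O^{2}$)
$M{\left(7,3 \right)} U{\left(-4 \right)} \left(-19\right) = 4 \left(- 4 \left(1 + 2 \left(-4\right)\right)\right) \left(-19\right) = 4 \left(- 4 \left(1 - 8\right)\right) \left(-19\right) = 4 \left(\left(-4\right) \left(-7\right)\right) \left(-19\right) = 4 \cdot 28 \left(-19\right) = 112 \left(-19\right) = -2128$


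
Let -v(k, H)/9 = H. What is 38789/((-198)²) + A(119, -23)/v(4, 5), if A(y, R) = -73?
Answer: 511933/196020 ≈ 2.6116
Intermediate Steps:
v(k, H) = -9*H
38789/((-198)²) + A(119, -23)/v(4, 5) = 38789/((-198)²) - 73/((-9*5)) = 38789/39204 - 73/(-45) = 38789*(1/39204) - 73*(-1/45) = 38789/39204 + 73/45 = 511933/196020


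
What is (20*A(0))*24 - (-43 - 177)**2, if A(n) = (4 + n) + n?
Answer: -46480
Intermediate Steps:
A(n) = 4 + 2*n
(20*A(0))*24 - (-43 - 177)**2 = (20*(4 + 2*0))*24 - (-43 - 177)**2 = (20*(4 + 0))*24 - 1*(-220)**2 = (20*4)*24 - 1*48400 = 80*24 - 48400 = 1920 - 48400 = -46480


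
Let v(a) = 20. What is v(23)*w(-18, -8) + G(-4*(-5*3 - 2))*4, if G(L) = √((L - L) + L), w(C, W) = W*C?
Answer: 2880 + 8*√17 ≈ 2913.0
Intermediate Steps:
w(C, W) = C*W
G(L) = √L (G(L) = √(0 + L) = √L)
v(23)*w(-18, -8) + G(-4*(-5*3 - 2))*4 = 20*(-18*(-8)) + √(-4*(-5*3 - 2))*4 = 20*144 + √(-4*(-15 - 2))*4 = 2880 + √(-4*(-17))*4 = 2880 + √68*4 = 2880 + (2*√17)*4 = 2880 + 8*√17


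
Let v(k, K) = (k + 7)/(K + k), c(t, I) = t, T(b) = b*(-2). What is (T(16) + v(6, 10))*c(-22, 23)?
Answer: 5489/8 ≈ 686.13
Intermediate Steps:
T(b) = -2*b
v(k, K) = (7 + k)/(K + k)
(T(16) + v(6, 10))*c(-22, 23) = (-2*16 + (7 + 6)/(10 + 6))*(-22) = (-32 + 13/16)*(-22) = -499/16*(-22) = 5489/8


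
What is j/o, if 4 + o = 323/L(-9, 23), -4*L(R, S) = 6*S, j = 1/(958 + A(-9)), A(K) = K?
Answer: -69/874978 ≈ -7.8859e-5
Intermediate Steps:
j = 1/949 (j = 1/(958 - 9) = 1/949 ≈ 0.0010537)
L(R, S) = -3*S/2
o = -922/69 (o = -4 + 323/((-3/2*23)) = -4 + 323/(-69/2) = -4 + 323*(-2/69) = -4 - 646/69 = -922/69 ≈ -13.362)
j/o = 1/(949*(-922/69)) = (1/949)*(-69/922) = -69/874978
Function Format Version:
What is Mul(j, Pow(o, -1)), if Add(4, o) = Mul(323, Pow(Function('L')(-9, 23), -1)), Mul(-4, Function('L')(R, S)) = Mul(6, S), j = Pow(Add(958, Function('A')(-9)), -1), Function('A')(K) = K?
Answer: Rational(-69, 874978) ≈ -7.8859e-5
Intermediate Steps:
j = Rational(1, 949) (j = Pow(Add(958, -9), -1) = Pow(949, -1) = Rational(1, 949) ≈ 0.0010537)
Function('L')(R, S) = Mul(Rational(-3, 2), S) (Function('L')(R, S) = Mul(Rational(-1, 4), Mul(6, S)) = Mul(Rational(-3, 2), S))
o = Rational(-922, 69) (o = Add(-4, Mul(323, Pow(Mul(Rational(-3, 2), 23), -1))) = Add(-4, Mul(323, Pow(Rational(-69, 2), -1))) = Add(-4, Mul(323, Rational(-2, 69))) = Add(-4, Rational(-646, 69)) = Rational(-922, 69) ≈ -13.362)
Mul(j, Pow(o, -1)) = Mul(Rational(1, 949), Pow(Rational(-922, 69), -1)) = Mul(Rational(1, 949), Rational(-69, 922)) = Rational(-69, 874978)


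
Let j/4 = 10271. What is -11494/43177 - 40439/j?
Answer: -2218254199/1773883868 ≈ -1.2505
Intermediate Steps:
j = 41084 (j = 4*10271 = 41084)
-11494/43177 - 40439/j = -11494/43177 - 40439/41084 = -2218254199/1773883868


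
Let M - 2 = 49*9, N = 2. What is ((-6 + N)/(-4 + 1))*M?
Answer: 1772/3 ≈ 590.67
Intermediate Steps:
M = 443 (M = 2 + 49*9 = 2 + 441 = 443)
((-6 + N)/(-4 + 1))*M = ((-6 + 2)/(-4 + 1))*443 = -4/(-3)*443 = -4*(-⅓)*443 = (4/3)*443 = 1772/3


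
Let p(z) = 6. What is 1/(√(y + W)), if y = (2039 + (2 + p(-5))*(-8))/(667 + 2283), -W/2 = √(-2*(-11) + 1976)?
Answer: √118/√(79 - 708*√222) ≈ -0.10616*I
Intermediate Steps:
W = -6*√222 (W = -2*√(-2*(-11) + 1976) = -2*√(22 + 1976) = -6*√222 ≈ -89.398)
y = 79/118 (y = (2039 + (2 + 6)*(-8))/(667 + 2283) = (2039 + 8*(-8))/2950 = (2039 - 64)*(1/2950) = 1975*(1/2950) = 79/118 ≈ 0.66949)
1/(√(y + W)) = 1/(√(79/118 - 6*√222)) = (79/118 - 6*√222)^(-½)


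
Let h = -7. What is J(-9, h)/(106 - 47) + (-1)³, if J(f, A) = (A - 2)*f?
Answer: 22/59 ≈ 0.37288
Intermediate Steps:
J(f, A) = f*(-2 + A) (J(f, A) = (-2 + A)*f = f*(-2 + A))
J(-9, h)/(106 - 47) + (-1)³ = (-9*(-2 - 7))/(106 - 47) + (-1)³ = -9*(-9)/59 - 1 = 81*(1/59) - 1 = 81/59 - 1 = 22/59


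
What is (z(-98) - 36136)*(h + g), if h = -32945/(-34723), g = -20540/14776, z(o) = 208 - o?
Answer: 1014056629125/64133381 ≈ 15812.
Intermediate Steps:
g = -5135/3694 (g = -20540*1/14776 = -5135/3694 ≈ -1.3901)
h = 32945/34723 (h = -32945*(-1/34723) = 32945/34723 ≈ 0.94879)
(z(-98) - 36136)*(h + g) = ((208 - 1*(-98)) - 36136)*(32945/34723 - 5135/3694) = ((208 + 98) - 36136)*(-56603775/128266762) = (306 - 36136)*(-56603775/128266762) = -35830*(-56603775/128266762) = 1014056629125/64133381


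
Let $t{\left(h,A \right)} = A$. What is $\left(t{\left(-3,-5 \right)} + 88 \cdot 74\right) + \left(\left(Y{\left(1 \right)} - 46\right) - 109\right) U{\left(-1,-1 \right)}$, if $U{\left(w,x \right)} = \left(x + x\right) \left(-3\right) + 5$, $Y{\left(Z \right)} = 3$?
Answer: $4835$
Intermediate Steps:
$U{\left(w,x \right)} = 5 - 6 x$ ($U{\left(w,x \right)} = 2 x \left(-3\right) + 5 = - 6 x + 5 = 5 - 6 x$)
$\left(t{\left(-3,-5 \right)} + 88 \cdot 74\right) + \left(\left(Y{\left(1 \right)} - 46\right) - 109\right) U{\left(-1,-1 \right)} = \left(-5 + 88 \cdot 74\right) + \left(\left(3 - 46\right) - 109\right) \left(5 - -6\right) = \left(-5 + 6512\right) + \left(\left(3 - 46\right) - 109\right) \left(5 + 6\right) = 6507 + \left(-43 - 109\right) 11 = 6507 - 1672 = 4835$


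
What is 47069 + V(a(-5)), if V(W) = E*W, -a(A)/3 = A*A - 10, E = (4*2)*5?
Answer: 45269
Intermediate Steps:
E = 40 (E = 8*5 = 40)
a(A) = 30 - 3*A² (a(A) = -3*(A*A - 10) = -3*(A² - 10) = -3*(-10 + A²) = 30 - 3*A²)
V(W) = 40*W
47069 + V(a(-5)) = 47069 + 40*(30 - 3*(-5)²) = 47069 + 40*(30 - 3*25) = 47069 + 40*(30 - 75) = 47069 + 40*(-45) = 47069 - 1800 = 45269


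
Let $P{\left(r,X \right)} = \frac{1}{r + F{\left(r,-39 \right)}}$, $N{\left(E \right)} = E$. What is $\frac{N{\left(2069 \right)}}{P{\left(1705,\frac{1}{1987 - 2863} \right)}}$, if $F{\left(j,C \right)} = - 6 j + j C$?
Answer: $-155216380$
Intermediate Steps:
$F{\left(j,C \right)} = - 6 j + C j$
$P{\left(r,X \right)} = - \frac{1}{44 r}$ ($P{\left(r,X \right)} = \frac{1}{r + r \left(-6 - 39\right)} = \frac{1}{r + r \left(-45\right)} = \frac{1}{r - 45 r} = \frac{1}{\left(-44\right) r} = - \frac{1}{44 r}$)
$\frac{N{\left(2069 \right)}}{P{\left(1705,\frac{1}{1987 - 2863} \right)}} = \frac{2069}{\left(- \frac{1}{44}\right) \frac{1}{1705}} = \frac{2069}{- \frac{1}{75020}} = 2069 \left(-75020\right) = -155216380$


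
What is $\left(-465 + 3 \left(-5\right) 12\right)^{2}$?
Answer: $416025$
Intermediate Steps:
$\left(-465 + 3 \left(-5\right) 12\right)^{2} = \left(-465 - 180\right)^{2} = \left(-645\right)^{2} = 416025$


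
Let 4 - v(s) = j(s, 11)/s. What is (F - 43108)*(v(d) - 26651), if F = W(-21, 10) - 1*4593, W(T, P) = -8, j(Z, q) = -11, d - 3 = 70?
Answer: 92804500980/73 ≈ 1.2713e+9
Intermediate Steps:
d = 73 (d = 3 + 70 = 73)
F = -4601 (F = -8 - 1*4593 = -8 - 4593 = -4601)
v(s) = 4 + 11/s (v(s) = 4 - (-11)/s = 4 + 11/s)
(F - 43108)*(v(d) - 26651) = (-4601 - 43108)*((4 + 11/73) - 26651) = -47709*((4 + 11*(1/73)) - 26651) = -47709*((4 + 11/73) - 26651) = -47709*(303/73 - 26651) = -47709*(-1945220/73) = 92804500980/73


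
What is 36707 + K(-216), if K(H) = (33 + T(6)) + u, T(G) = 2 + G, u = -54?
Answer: 36694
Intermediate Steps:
K(H) = -13 (K(H) = (33 + (2 + 6)) - 54 = (33 + 8) - 54 = 41 - 54 = -13)
36707 + K(-216) = 36707 - 13 = 36694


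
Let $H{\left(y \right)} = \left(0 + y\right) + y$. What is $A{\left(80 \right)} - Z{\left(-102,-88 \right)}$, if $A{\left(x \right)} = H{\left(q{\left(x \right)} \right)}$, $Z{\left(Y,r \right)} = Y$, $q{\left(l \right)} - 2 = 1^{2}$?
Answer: $108$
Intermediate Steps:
$q{\left(l \right)} = 3$ ($q{\left(l \right)} = 2 + 1^{2} = 2 + 1 = 3$)
$H{\left(y \right)} = 2 y$ ($H{\left(y \right)} = y + y = 2 y$)
$A{\left(x \right)} = 6$ ($A{\left(x \right)} = 2 \cdot 3 = 6$)
$A{\left(80 \right)} - Z{\left(-102,-88 \right)} = 6 - -102 = 6 + 102 = 108$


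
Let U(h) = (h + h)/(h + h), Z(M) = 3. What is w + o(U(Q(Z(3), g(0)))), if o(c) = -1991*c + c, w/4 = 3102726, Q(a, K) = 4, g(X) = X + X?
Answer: 12408914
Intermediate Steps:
g(X) = 2*X
w = 12410904 (w = 4*3102726 = 12410904)
U(h) = 1 (U(h) = (2*h)/((2*h)) = (2*h)*(1/(2*h)) = 1)
o(c) = -1990*c
w + o(U(Q(Z(3), g(0)))) = 12410904 - 1990*1 = 12410904 - 1990 = 12408914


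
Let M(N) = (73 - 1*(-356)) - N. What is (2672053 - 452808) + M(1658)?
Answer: 2218016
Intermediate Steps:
M(N) = 429 - N (M(N) = (73 + 356) - N = 429 - N)
(2672053 - 452808) + M(1658) = (2672053 - 452808) + (429 - 1*1658) = 2219245 + (429 - 1658) = 2219245 - 1229 = 2218016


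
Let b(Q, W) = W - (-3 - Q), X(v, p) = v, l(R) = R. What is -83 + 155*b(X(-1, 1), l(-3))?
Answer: -238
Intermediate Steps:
b(Q, W) = 3 + Q + W (b(Q, W) = W + (3 + Q) = 3 + Q + W)
-83 + 155*b(X(-1, 1), l(-3)) = -83 + 155*(3 - 1 - 3) = -83 + 155*(-1) = -83 - 155 = -238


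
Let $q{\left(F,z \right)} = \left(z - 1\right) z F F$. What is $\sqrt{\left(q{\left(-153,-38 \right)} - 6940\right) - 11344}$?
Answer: $\sqrt{34673854} \approx 5888.5$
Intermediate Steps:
$q{\left(F,z \right)} = z F^{2} \left(-1 + z\right)$ ($q{\left(F,z \right)} = \left(-1 + z\right) F z F = \left(-1 + z\right) z F^{2} = z F^{2} \left(-1 + z\right)$)
$\sqrt{\left(q{\left(-153,-38 \right)} - 6940\right) - 11344} = \sqrt{\left(- 38 \left(-153\right)^{2} \left(-1 - 38\right) - 6940\right) - 11344} = \sqrt{\left(\left(-38\right) 23409 \left(-39\right) - 6940\right) - 11344} = \sqrt{\left(34692138 - 6940\right) - 11344} = \sqrt{34685198 - 11344} = \sqrt{34673854}$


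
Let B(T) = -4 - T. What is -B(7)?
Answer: 11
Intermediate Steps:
-B(7) = -(-4 - 1*7) = -(-4 - 7) = -1*(-11) = 11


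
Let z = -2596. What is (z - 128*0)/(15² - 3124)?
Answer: 2596/2899 ≈ 0.89548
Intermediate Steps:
(z - 128*0)/(15² - 3124) = (-2596 - 128*0)/(15² - 3124) = (-2596 + 0)/(225 - 3124) = -2596/(-2899) = -2596*(-1/2899) = 2596/2899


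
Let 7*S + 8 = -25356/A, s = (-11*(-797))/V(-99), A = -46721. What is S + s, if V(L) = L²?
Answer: -49778633/291398877 ≈ -0.17083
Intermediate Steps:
s = 797/891 (s = (-11*(-797))/((-99)²) = 8767/9801 = 8767*(1/9801) = 797/891 ≈ 0.89450)
S = -348412/327047 (S = -8/7 + (-25356/(-46721))/7 = -8/7 + (-25356*(-1/46721))/7 = -8/7 + (⅐)*(25356/46721) = -8/7 + 25356/327047 = -348412/327047 ≈ -1.0653)
S + s = -348412/327047 + 797/891 = -49778633/291398877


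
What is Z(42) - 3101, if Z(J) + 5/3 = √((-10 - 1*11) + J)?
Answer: -9308/3 + √21 ≈ -3098.1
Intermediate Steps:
Z(J) = -5/3 + √(-21 + J) (Z(J) = -5/3 + √((-10 - 1*11) + J) = -5/3 + √((-10 - 11) + J) = -5/3 + √(-21 + J))
Z(42) - 3101 = (-5/3 + √(-21 + 42)) - 3101 = (-5/3 + √21) - 3101 = -9308/3 + √21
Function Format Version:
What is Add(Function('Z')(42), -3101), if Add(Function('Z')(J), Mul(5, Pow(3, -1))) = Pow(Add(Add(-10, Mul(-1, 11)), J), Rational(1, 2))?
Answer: Add(Rational(-9308, 3), Pow(21, Rational(1, 2))) ≈ -3098.1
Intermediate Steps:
Function('Z')(J) = Add(Rational(-5, 3), Pow(Add(-21, J), Rational(1, 2))) (Function('Z')(J) = Add(Rational(-5, 3), Pow(Add(Add(-10, Mul(-1, 11)), J), Rational(1, 2))) = Add(Rational(-5, 3), Pow(Add(Add(-10, -11), J), Rational(1, 2))) = Add(Rational(-5, 3), Pow(Add(-21, J), Rational(1, 2))))
Add(Function('Z')(42), -3101) = Add(Add(Rational(-5, 3), Pow(Add(-21, 42), Rational(1, 2))), -3101) = Add(Add(Rational(-5, 3), Pow(21, Rational(1, 2))), -3101) = Add(Rational(-9308, 3), Pow(21, Rational(1, 2)))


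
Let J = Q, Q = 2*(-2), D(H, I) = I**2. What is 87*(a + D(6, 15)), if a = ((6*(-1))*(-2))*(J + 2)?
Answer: 17487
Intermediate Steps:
Q = -4
J = -4
a = -24 (a = ((6*(-1))*(-2))*(-4 + 2) = -6*(-2)*(-2) = 12*(-2) = -24)
87*(a + D(6, 15)) = 87*(-24 + 15**2) = 87*(-24 + 225) = 87*201 = 17487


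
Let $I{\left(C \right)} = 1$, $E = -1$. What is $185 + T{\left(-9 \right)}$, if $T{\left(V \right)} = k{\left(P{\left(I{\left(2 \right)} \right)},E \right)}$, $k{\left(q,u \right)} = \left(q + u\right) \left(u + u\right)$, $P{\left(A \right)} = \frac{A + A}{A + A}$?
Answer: $185$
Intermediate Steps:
$P{\left(A \right)} = 1$ ($P{\left(A \right)} = \frac{2 A}{2 A} = 2 A \frac{1}{2 A} = 1$)
$k{\left(q,u \right)} = 2 u \left(q + u\right)$ ($k{\left(q,u \right)} = \left(q + u\right) 2 u = 2 u \left(q + u\right)$)
$T{\left(V \right)} = 0$ ($T{\left(V \right)} = 2 \left(-1\right) \left(1 - 1\right) = 2 \left(-1\right) 0 = 0$)
$185 + T{\left(-9 \right)} = 185 + 0 = 185$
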